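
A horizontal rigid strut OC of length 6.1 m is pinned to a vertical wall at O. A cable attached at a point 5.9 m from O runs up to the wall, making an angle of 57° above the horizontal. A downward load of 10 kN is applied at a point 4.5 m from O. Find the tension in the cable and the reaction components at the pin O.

T = 9.094 kN, O_x = 4.953 kN, O_y = 2.373 kN

ΣM about O: T·sin57°·5.9 − 10·4.5 = 0 → T = 45/(5.9·0.838671) = 9.09429 ≈ 9.094 kN.
ΣF_x = 0: O_x − T·cos57° = 0 → O_x = 9.09429 × 0.544639 = 4.953 kN.
ΣF_y = 0: O_y + T·sin57° − 10 = 0 → O_y = 10 − 9.09429 × 0.838671 = 2.373 kN.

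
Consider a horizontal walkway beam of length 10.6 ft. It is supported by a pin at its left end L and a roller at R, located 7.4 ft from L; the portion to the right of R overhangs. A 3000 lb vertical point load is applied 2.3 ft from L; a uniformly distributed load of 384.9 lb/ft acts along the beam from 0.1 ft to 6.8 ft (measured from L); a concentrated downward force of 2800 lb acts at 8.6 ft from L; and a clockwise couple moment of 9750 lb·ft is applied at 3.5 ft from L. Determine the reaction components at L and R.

Resultant of the distributed load: 384.9 × 6.7 = 2578.83 lb at 3.45 ft from L.
Moments about L: R_y·7.4 − 3000·2.3 − (384.9·6.7)·3.45 − 2800·8.6 − 9750 = 0 → R_y = 49626.9635/7.4 = 6706.35 ≈ 6706 lb.
ΣF_y = 0: L_y + 6706.35 − 3000 − 384.9·6.7 − 2800 = 0 → L_y = 1672 lb.
ΣF_x = 0: no horizontal applied forces, so L_x = 0.

L_x = 0, L_y = 1672 lb, R_y = 6706 lb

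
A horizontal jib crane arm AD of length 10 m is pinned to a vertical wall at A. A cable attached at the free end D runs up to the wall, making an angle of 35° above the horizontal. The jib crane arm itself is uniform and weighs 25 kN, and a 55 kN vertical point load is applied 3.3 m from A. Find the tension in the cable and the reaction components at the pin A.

T = 53.44 kN, A_x = 43.77 kN, A_y = 49.35 kN

ΣM about A: T·sin35°·10 − 25·5 − 55·3.3 = 0 → T = 306.5/(10·0.573576) = 53.4367 ≈ 53.44 kN.
ΣF_x = 0: A_x − T·cos35° = 0 → A_x = 53.4367 × 0.819152 = 43.77 kN.
ΣF_y = 0: A_y + T·sin35° − 25 − 55 = 0 → A_y = 80 − 53.4367 × 0.573576 = 49.35 kN.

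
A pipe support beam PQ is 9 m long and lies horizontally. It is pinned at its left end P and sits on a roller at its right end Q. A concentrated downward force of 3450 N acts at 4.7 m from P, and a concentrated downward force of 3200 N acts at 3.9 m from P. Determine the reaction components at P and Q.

ΣM about P: Q_y·9 − 3450·4.7 − 3200·3.9 = 0 → Q_y = 28695/9 = 3188.33 ≈ 3188 N.
ΣF_y = 0: P_y + 3188.33 − 3450 − 3200 = 0 → P_y = 3462 N.
ΣF_x = 0: no horizontal applied forces, so P_x = 0.

P_x = 0, P_y = 3462 N, Q_y = 3188 N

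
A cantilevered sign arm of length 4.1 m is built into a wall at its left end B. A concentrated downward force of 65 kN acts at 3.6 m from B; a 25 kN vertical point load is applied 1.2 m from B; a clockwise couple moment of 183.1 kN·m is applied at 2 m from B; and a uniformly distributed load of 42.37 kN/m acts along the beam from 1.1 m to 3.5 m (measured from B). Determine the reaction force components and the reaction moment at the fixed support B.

B_x = 0, B_y = 191.7 kN, M_B = 681.0 kN·m

Resultant of the distributed load: 42.37 × 2.4 = 101.688 kN at 2.3 m from B.
ΣF_x = 0: B_x = 0.
ΣF_y = 0: B_y − 65 − 25 − 42.37·2.4 = 0 → B_y = 191.7 kN.
ΣM about B: M_B − 65·3.6 − 25·1.2 − 183.1 − (42.37·2.4)·2.3 = 0 → M_B = 681.0 kN·m.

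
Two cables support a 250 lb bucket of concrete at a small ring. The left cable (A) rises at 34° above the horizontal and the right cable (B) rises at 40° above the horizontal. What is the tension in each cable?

ΣF_x = 0: −T_A·cos34° + T_B·cos40° = 0 → T_B = 1.08223·T_A.
ΣF_y = 0: T_A·sin34° + T_B·sin40° = 250.
Substitute: T_A·(0.559193 + 1.08223·0.642788) = 250 → T_A = 199.229 ≈ 199.2 lb.
Then T_B = 1.08223 × 199.229 = 215.6 lb.

T_A = 199.2 lb, T_B = 215.6 lb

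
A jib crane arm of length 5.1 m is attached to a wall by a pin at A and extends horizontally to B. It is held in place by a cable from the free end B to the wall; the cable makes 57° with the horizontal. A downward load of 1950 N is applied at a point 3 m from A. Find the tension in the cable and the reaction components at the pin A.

ΣM about A: T·sin57°·5.1 − 1950·3 = 0 → T = 5850/(5.1·0.838671) = 1367.71 ≈ 1368 N.
ΣF_x = 0: A_x − T·cos57° = 0 → A_x = 1367.71 × 0.544639 = 744.9 N.
ΣF_y = 0: A_y + T·sin57° − 1950 = 0 → A_y = 1950 − 1367.71 × 0.838671 = 802.9 N.

T = 1368 N, A_x = 744.9 N, A_y = 802.9 N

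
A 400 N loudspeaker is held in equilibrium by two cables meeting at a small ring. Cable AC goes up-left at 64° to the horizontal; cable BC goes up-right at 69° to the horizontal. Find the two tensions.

T_AC = 196.0 N, T_BC = 239.8 N

ΣF_x = 0: −T_AC·cos64° + T_BC·cos69° = 0 → T_BC = 1.22324·T_AC.
ΣF_y = 0: T_AC·sin64° + T_BC·sin69° = 400.
Substitute: T_AC·(0.898794 + 1.22324·0.93358) = 400 → T_AC = 196.003 ≈ 196.0 N.
Then T_BC = 1.22324 × 196.003 = 239.8 N.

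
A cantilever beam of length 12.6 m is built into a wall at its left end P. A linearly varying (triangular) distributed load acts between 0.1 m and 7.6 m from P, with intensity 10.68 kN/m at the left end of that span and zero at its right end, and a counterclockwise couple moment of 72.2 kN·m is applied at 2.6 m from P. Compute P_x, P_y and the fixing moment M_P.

P_x = 0, P_y = 40.05 kN, M_P = 31.93 kN·m

Resultant of the triangular load: ½ × 10.68 × 7.5 = 40.05 kN, acting at 2.6 m from P (one-third of the span from the peak).
ΣF_x = 0: P_x = 0.
ΣF_y = 0: P_y − ½·10.68·7.5 = 0 → P_y = 40.05 kN.
ΣM about P: M_P − (½·10.68·7.5)·2.6 + 72.2 = 0 → M_P = 31.93 kN·m.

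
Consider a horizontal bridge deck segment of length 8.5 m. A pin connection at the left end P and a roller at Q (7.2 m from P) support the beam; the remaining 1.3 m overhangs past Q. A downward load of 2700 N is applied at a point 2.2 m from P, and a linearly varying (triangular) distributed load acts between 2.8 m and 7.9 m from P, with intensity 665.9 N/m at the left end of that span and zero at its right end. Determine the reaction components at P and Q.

Resultant of the triangular load: ½ × 665.9 × 5.1 = 1698.045 N, acting at 4.5 m from P (one-third of the span from the peak).
ΣM about P: Q_y·7.2 − 2700·2.2 − (½·665.9·5.1)·4.5 = 0 → Q_y = 13581.2025/7.2 = 1886.28 ≈ 1886 N.
ΣF_y = 0: P_y + 1886.28 − 2700 − ½·665.9·5.1 = 0 → P_y = 2512 N.
ΣF_x = 0: no horizontal applied forces, so P_x = 0.

P_x = 0, P_y = 2512 N, Q_y = 1886 N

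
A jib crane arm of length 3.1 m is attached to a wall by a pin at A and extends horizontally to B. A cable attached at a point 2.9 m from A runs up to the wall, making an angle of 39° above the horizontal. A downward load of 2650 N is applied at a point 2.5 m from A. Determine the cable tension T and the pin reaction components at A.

T = 3630 N, A_x = 2821 N, A_y = 365.5 N

ΣM about A: T·sin39°·2.9 − 2650·2.5 = 0 → T = 6625/(2.9·0.62932) = 3630.08 ≈ 3630 N.
ΣF_x = 0: A_x − T·cos39° = 0 → A_x = 3630.08 × 0.777146 = 2821 N.
ΣF_y = 0: A_y + T·sin39° − 2650 = 0 → A_y = 2650 − 3630.08 × 0.62932 = 365.5 N.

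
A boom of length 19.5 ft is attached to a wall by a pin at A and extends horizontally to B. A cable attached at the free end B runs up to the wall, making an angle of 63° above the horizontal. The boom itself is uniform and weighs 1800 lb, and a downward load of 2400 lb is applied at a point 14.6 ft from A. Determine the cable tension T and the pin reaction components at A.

T = 3027 lb, A_x = 1374 lb, A_y = 1503 lb

ΣM about A: T·sin63°·19.5 − 1800·9.75 − 2400·14.6 = 0 → T = 52590/(19.5·0.891007) = 3026.83 ≈ 3027 lb.
ΣF_x = 0: A_x − T·cos63° = 0 → A_x = 3026.83 × 0.45399 = 1374 lb.
ΣF_y = 0: A_y + T·sin63° − 1800 − 2400 = 0 → A_y = 4200 − 3026.83 × 0.891007 = 1503 lb.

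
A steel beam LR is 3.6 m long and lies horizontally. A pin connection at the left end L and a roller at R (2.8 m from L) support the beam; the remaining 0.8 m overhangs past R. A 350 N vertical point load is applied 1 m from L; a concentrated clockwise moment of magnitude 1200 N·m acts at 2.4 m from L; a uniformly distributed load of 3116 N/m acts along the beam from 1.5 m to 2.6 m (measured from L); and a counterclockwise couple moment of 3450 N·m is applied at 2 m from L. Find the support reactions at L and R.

Resultant of the distributed load: 3116 × 1.1 = 3427.6 N at 2.05 m from L.
ΣM about L: R_y·2.8 − 350·1 − 1200 − (3116·1.1)·2.05 + 3450 = 0 → R_y = 5126.58/2.8 = 1830.92 ≈ 1831 N.
ΣF_y = 0: L_y + 1830.92 − 350 − 3116·1.1 = 0 → L_y = 1947 N.
ΣF_x = 0: no horizontal applied forces, so L_x = 0.

L_x = 0, L_y = 1947 N, R_y = 1831 N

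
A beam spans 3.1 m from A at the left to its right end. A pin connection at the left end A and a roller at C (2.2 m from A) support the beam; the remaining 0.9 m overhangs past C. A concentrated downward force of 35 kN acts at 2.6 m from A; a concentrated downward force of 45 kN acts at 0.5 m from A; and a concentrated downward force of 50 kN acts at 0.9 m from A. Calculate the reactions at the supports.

A_x = 0, A_y = 57.95 kN, C_y = 72.05 kN

Moments about A: C_y·2.2 − 35·2.6 − 45·0.5 − 50·0.9 = 0 → C_y = 158.5/2.2 = 72.0455 ≈ 72.05 kN.
ΣF_y = 0: A_y + 72.0455 − 35 − 45 − 50 = 0 → A_y = 57.95 kN.
ΣF_x = 0: no horizontal applied forces, so A_x = 0.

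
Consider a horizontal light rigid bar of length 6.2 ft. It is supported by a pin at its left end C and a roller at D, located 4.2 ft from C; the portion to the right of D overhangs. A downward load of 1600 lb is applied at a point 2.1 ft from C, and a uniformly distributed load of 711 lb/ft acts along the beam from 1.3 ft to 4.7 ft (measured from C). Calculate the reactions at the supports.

Resultant of the distributed load: 711 × 3.4 = 2417.4 lb at 3 ft from C.
ΣM about C: D_y·4.2 − 1600·2.1 − (711·3.4)·3 = 0 → D_y = 10612.2/4.2 = 2526.71 ≈ 2527 lb.
ΣF_y = 0: C_y + 2526.71 − 1600 − 711·3.4 = 0 → C_y = 1491 lb.
ΣF_x = 0: no horizontal applied forces, so C_x = 0.

C_x = 0, C_y = 1491 lb, D_y = 2527 lb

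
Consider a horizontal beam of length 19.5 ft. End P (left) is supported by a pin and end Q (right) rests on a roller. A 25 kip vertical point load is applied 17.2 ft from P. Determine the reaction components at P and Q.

ΣM about P: Q_y·19.5 − 25·17.2 = 0 → Q_y = 430/19.5 = 22.0513 ≈ 22.05 kip.
ΣF_y = 0: P_y + 22.0513 − 25 = 0 → P_y = 2.949 kip.
ΣF_x = 0: no horizontal applied forces, so P_x = 0.

P_x = 0, P_y = 2.949 kip, Q_y = 22.05 kip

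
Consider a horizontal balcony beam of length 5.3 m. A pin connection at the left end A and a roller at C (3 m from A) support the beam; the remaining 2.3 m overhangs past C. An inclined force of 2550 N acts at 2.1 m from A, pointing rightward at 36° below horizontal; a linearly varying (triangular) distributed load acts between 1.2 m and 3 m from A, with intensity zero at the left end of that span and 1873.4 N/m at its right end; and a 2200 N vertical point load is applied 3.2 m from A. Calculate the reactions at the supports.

A_x = -2063 N, A_y = 640.2 N, C_y = 4745 N

Resultant of the triangular load: ½ × 1873.4 × 1.8 = 1686.06 N, acting at 2.4 m from A (one-third of the span from the peak).
Moments about A: C_y·3 − 2550·sin36°·2.1 − (½·1873.4·1.8)·2.4 − 2200·3.2 = 0 → C_y = 14234.1/3 = 4744.7 ≈ 4745 N.
ΣF_y = 0: A_y + 4744.7 − 2550·sin36° − ½·1873.4·1.8 − 2200 = 0 → A_y = 640.2 N.
ΣF_x = 0: A_x + 2550·cos36° = 0 → A_x = -2063 N.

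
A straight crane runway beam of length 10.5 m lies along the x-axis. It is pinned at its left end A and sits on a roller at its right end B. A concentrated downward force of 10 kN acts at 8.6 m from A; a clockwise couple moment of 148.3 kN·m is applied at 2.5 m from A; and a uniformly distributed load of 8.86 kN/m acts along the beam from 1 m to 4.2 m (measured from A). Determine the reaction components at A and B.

A_x = 0, A_y = 9.017 kN, B_y = 29.33 kN

Resultant of the distributed load: 8.86 × 3.2 = 28.352 kN at 2.6 m from A.
Taking moments about A: B_y·10.5 − 10·8.6 − 148.3 − (8.86·3.2)·2.6 = 0 → B_y = 308.0152/10.5 = 29.3348 ≈ 29.33 kN.
ΣF_y = 0: A_y + 29.3348 − 10 − 8.86·3.2 = 0 → A_y = 9.017 kN.
ΣF_x = 0: no horizontal applied forces, so A_x = 0.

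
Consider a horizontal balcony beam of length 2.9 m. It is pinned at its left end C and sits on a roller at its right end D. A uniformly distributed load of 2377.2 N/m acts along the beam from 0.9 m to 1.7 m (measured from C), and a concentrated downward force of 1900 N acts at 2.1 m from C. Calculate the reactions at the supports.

C_x = 0, C_y = 1573 N, D_y = 2228 N

Resultant of the distributed load: 2377.2 × 0.8 = 1901.76 N at 1.3 m from C.
ΣM about C: D_y·2.9 − (2377.2·0.8)·1.3 − 1900·2.1 = 0 → D_y = 6462.288/2.9 = 2228.38 ≈ 2228 N.
ΣF_y = 0: C_y + 2228.38 − 2377.2·0.8 − 1900 = 0 → C_y = 1573 N.
ΣF_x = 0: no horizontal applied forces, so C_x = 0.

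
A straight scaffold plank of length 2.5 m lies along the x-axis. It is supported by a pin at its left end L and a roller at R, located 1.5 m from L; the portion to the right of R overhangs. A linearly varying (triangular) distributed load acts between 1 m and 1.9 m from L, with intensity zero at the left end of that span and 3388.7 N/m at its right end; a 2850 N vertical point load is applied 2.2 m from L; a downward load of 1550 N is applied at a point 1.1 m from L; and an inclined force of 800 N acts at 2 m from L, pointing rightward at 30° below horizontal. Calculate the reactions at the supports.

Resultant of the triangular load: ½ × 3388.7 × 0.9 = 1524.915 N, acting at 1.6 m from L (one-third of the span from the peak).
Taking moments about L: R_y·1.5 − (½·3388.7·0.9)·1.6 − 2850·2.2 − 1550·1.1 − 800·sin30°·2 = 0 → R_y = 11214.864/1.5 = 7476.58 ≈ 7477 N.
ΣF_y = 0: L_y + 7476.58 − ½·3388.7·0.9 − 2850 − 1550 − 800·sin30° = 0 → L_y = -1152 N.
ΣF_x = 0: L_x + 800·cos30° = 0 → L_x = -692.8 N.

L_x = -692.8 N, L_y = -1152 N, R_y = 7477 N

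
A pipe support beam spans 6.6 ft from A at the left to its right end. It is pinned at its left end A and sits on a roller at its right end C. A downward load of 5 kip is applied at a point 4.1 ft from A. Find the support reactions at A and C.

Moments about A: C_y·6.6 − 5·4.1 = 0 → C_y = 20.5/6.6 = 3.10606 ≈ 3.106 kip.
ΣF_y = 0: A_y + 3.10606 − 5 = 0 → A_y = 1.894 kip.
ΣF_x = 0: no horizontal applied forces, so A_x = 0.

A_x = 0, A_y = 1.894 kip, C_y = 3.106 kip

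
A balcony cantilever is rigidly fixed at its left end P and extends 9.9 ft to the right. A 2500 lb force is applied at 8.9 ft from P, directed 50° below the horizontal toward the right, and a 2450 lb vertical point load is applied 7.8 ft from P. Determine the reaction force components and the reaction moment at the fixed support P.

ΣF_x = 0: P_x + 2500·cos50° = 0 → P_x = -1607 lb.
ΣF_y = 0: P_y − 2500·sin50° − 2450 = 0 → P_y = 4365 lb.
ΣM about P: M_P − 2500·sin50°·8.9 − 2450·7.8 = 0 → M_P = 36150 lb·ft.

P_x = -1607 lb, P_y = 4365 lb, M_P = 36150 lb·ft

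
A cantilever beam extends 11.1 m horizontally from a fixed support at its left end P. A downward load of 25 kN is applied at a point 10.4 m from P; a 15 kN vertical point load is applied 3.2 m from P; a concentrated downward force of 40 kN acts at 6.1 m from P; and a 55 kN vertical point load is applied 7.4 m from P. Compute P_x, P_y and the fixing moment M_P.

P_x = 0, P_y = 135.0 kN, M_P = 959.0 kN·m

ΣF_x = 0: P_x = 0.
ΣF_y = 0: P_y − 25 − 15 − 40 − 55 = 0 → P_y = 135.0 kN.
ΣM about P: M_P − 25·10.4 − 15·3.2 − 40·6.1 − 55·7.4 = 0 → M_P = 959.0 kN·m.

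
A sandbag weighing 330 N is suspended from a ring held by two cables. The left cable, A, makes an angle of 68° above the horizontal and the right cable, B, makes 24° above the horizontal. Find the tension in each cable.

ΣF_x = 0: −T_A·cos68° + T_B·cos24° = 0 → T_B = 0.410058·T_A.
ΣF_y = 0: T_A·sin68° + T_B·sin24° = 330.
Substitute: T_A·(0.927184 + 0.410058·0.406737) = 330 → T_A = 301.654 ≈ 301.7 N.
Then T_B = 0.410058 × 301.654 = 123.7 N.

T_A = 301.7 N, T_B = 123.7 N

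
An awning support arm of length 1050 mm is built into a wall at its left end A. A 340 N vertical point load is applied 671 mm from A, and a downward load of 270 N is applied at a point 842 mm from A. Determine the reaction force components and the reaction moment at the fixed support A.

ΣF_x = 0: A_x = 0.
ΣF_y = 0: A_y − 340 − 270 = 0 → A_y = 610.0 N.
ΣM about A: M_A − 340·671 − 270·842 = 0 → M_A = 455500 N·mm.

A_x = 0, A_y = 610.0 N, M_A = 455500 N·mm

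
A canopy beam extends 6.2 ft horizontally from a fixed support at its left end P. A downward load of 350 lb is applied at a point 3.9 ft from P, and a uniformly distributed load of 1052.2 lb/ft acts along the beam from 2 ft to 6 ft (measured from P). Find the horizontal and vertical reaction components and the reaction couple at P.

Resultant of the distributed load: 1052.2 × 4 = 4208.8 lb at 4 ft from P.
ΣF_x = 0: P_x = 0.
ΣF_y = 0: P_y − 350 − 1052.2·4 = 0 → P_y = 4559 lb.
ΣM about P: M_P − 350·3.9 − (1052.2·4)·4 = 0 → M_P = 18200 lb·ft.

P_x = 0, P_y = 4559 lb, M_P = 18200 lb·ft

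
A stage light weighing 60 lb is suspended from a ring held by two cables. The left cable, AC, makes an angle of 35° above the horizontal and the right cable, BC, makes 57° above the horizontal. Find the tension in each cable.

ΣF_x = 0: −T_AC·cos35° + T_BC·cos57° = 0 → T_BC = 1.50403·T_AC.
ΣF_y = 0: T_AC·sin35° + T_BC·sin57° = 60.
Substitute: T_AC·(0.573576 + 1.50403·0.838671) = 60 → T_AC = 32.6982 ≈ 32.70 lb.
Then T_BC = 1.50403 × 32.6982 = 49.18 lb.

T_AC = 32.70 lb, T_BC = 49.18 lb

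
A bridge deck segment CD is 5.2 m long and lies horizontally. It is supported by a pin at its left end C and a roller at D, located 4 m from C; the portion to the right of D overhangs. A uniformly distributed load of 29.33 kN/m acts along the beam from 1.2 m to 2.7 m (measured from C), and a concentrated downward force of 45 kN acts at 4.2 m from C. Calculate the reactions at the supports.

C_x = 0, C_y = 20.30 kN, D_y = 68.70 kN

Resultant of the distributed load: 29.33 × 1.5 = 43.995 kN at 1.95 m from C.
Taking moments about C: D_y·4 − (29.33·1.5)·1.95 − 45·4.2 = 0 → D_y = 274.79025/4 = 68.6976 ≈ 68.70 kN.
ΣF_y = 0: C_y + 68.6976 − 29.33·1.5 − 45 = 0 → C_y = 20.30 kN.
ΣF_x = 0: no horizontal applied forces, so C_x = 0.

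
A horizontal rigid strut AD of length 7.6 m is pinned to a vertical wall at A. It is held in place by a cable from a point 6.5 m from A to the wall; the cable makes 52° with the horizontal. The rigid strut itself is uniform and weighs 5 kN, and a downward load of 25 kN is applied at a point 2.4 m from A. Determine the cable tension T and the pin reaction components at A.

T = 15.42 kN, A_x = 9.496 kN, A_y = 17.85 kN

ΣM about A: T·sin52°·6.5 − 5·3.8 − 25·2.4 = 0 → T = 79/(6.5·0.788011) = 15.4234 ≈ 15.42 kN.
ΣF_x = 0: A_x − T·cos52° = 0 → A_x = 15.4234 × 0.615661 = 9.496 kN.
ΣF_y = 0: A_y + T·sin52° − 5 − 25 = 0 → A_y = 30 − 15.4234 × 0.788011 = 17.85 kN.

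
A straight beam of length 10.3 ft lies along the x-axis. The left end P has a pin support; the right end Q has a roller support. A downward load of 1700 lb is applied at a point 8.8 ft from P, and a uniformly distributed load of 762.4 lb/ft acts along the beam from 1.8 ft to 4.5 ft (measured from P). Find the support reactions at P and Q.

Resultant of the distributed load: 762.4 × 2.7 = 2058.48 lb at 3.15 ft from P.
ΣM about P: Q_y·10.3 − 1700·8.8 − (762.4·2.7)·3.15 = 0 → Q_y = 21444.212/10.3 = 2081.96 ≈ 2082 lb.
ΣF_y = 0: P_y + 2081.96 − 1700 − 762.4·2.7 = 0 → P_y = 1677 lb.
ΣF_x = 0: no horizontal applied forces, so P_x = 0.

P_x = 0, P_y = 1677 lb, Q_y = 2082 lb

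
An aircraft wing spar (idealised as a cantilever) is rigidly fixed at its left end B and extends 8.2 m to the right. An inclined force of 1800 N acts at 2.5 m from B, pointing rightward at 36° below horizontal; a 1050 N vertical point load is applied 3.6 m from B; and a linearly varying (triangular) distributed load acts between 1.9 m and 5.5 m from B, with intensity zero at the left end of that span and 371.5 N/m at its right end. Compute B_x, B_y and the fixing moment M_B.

Resultant of the triangular load: ½ × 371.5 × 3.6 = 668.7 N, acting at 4.3 m from B (one-third of the span from the peak).
ΣF_x = 0: B_x + 1800·cos36° = 0 → B_x = -1456 N.
ΣF_y = 0: B_y − 1800·sin36° − 1050 − ½·371.5·3.6 = 0 → B_y = 2777 N.
ΣM about B: M_B − 1800·sin36°·2.5 − 1050·3.6 − (½·371.5·3.6)·4.3 = 0 → M_B = 9300 N·m.

B_x = -1456 N, B_y = 2777 N, M_B = 9300 N·m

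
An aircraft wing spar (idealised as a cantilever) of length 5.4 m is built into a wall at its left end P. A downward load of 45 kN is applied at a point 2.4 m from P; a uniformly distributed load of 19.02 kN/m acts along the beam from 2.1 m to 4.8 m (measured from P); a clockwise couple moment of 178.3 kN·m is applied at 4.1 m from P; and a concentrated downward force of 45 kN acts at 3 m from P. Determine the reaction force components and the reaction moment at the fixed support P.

P_x = 0, P_y = 141.4 kN, M_P = 598.5 kN·m

Resultant of the distributed load: 19.02 × 2.7 = 51.354 kN at 3.45 m from P.
ΣF_x = 0: P_x = 0.
ΣF_y = 0: P_y − 45 − 19.02·2.7 − 45 = 0 → P_y = 141.4 kN.
ΣM about P: M_P − 45·2.4 − (19.02·2.7)·3.45 − 178.3 − 45·3 = 0 → M_P = 598.5 kN·m.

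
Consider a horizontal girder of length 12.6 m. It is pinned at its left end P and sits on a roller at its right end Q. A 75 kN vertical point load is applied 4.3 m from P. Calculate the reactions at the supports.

P_x = 0, P_y = 49.40 kN, Q_y = 25.60 kN

Moments about P: Q_y·12.6 − 75·4.3 = 0 → Q_y = 322.5/12.6 = 25.5952 ≈ 25.60 kN.
ΣF_y = 0: P_y + 25.5952 − 75 = 0 → P_y = 49.40 kN.
ΣF_x = 0: no horizontal applied forces, so P_x = 0.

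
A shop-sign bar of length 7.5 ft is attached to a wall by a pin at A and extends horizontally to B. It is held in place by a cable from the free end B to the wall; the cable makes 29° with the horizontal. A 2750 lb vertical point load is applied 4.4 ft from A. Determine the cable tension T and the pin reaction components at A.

T = 3328 lb, A_x = 2911 lb, A_y = 1137 lb

ΣM about A: T·sin29°·7.5 − 2750·4.4 = 0 → T = 12100/(7.5·0.48481) = 3327.76 ≈ 3328 lb.
ΣF_x = 0: A_x − T·cos29° = 0 → A_x = 3327.76 × 0.87462 = 2911 lb.
ΣF_y = 0: A_y + T·sin29° − 2750 = 0 → A_y = 2750 − 3327.76 × 0.48481 = 1137 lb.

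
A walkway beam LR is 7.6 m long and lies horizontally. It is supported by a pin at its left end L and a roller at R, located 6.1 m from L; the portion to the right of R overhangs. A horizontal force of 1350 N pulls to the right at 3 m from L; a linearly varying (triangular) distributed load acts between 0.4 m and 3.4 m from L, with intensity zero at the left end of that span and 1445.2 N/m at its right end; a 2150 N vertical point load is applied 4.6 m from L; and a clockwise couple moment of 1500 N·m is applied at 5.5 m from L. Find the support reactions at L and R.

L_x = -1350 N, L_y = 1598 N, R_y = 2720 N

Resultant of the triangular load: ½ × 1445.2 × 3 = 2167.8 N, acting at 2.4 m from L (one-third of the span from the peak).
Taking moments about L: R_y·6.1 − (½·1445.2·3)·2.4 − 2150·4.6 − 1500 = 0 → R_y = 16592.72/6.1 = 2720.12 ≈ 2720 N.
ΣF_y = 0: L_y + 2720.12 − ½·1445.2·3 − 2150 = 0 → L_y = 1598 N.
ΣF_x = 0: L_x + 1350 = 0 → L_x = -1350 N.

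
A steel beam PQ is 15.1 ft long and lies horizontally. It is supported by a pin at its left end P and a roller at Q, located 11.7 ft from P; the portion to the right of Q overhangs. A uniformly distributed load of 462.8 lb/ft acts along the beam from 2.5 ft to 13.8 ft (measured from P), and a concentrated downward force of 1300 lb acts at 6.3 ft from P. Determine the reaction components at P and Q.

Resultant of the distributed load: 462.8 × 11.3 = 5229.64 lb at 8.15 ft from P.
Moments about P: Q_y·11.7 − (462.8·11.3)·8.15 − 1300·6.3 = 0 → Q_y = 50811.566/11.7 = 4342.87 ≈ 4343 lb.
ΣF_y = 0: P_y + 4342.87 − 462.8·11.3 − 1300 = 0 → P_y = 2187 lb.
ΣF_x = 0: no horizontal applied forces, so P_x = 0.

P_x = 0, P_y = 2187 lb, Q_y = 4343 lb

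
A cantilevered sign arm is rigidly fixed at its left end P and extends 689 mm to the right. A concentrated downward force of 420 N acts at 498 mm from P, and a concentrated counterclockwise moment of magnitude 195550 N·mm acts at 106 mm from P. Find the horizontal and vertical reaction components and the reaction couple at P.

P_x = 0, P_y = 420.0 N, M_P = 13610 N·mm

ΣF_x = 0: P_x = 0.
ΣF_y = 0: P_y − 420 = 0 → P_y = 420.0 N.
ΣM about P: M_P − 420·498 + 195550 = 0 → M_P = 13610 N·mm.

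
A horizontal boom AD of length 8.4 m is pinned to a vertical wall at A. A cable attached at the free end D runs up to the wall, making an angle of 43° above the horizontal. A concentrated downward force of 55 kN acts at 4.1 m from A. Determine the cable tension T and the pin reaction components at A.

ΣM about A: T·sin43°·8.4 − 55·4.1 = 0 → T = 225.5/(8.4·0.681998) = 39.3626 ≈ 39.36 kN.
ΣF_x = 0: A_x − T·cos43° = 0 → A_x = 39.3626 × 0.731354 = 28.79 kN.
ΣF_y = 0: A_y + T·sin43° − 55 = 0 → A_y = 55 − 39.3626 × 0.681998 = 28.15 kN.

T = 39.36 kN, A_x = 28.79 kN, A_y = 28.15 kN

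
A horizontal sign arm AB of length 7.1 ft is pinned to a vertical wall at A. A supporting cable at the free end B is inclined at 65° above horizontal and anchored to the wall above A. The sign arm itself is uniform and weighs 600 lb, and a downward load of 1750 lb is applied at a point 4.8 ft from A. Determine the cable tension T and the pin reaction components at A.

ΣM about A: T·sin65°·7.1 − 600·3.55 − 1750·4.8 = 0 → T = 10530/(7.1·0.906308) = 1636.42 ≈ 1636 lb.
ΣF_x = 0: A_x − T·cos65° = 0 → A_x = 1636.42 × 0.422618 = 691.6 lb.
ΣF_y = 0: A_y + T·sin65° − 600 − 1750 = 0 → A_y = 2350 − 1636.42 × 0.906308 = 866.9 lb.

T = 1636 lb, A_x = 691.6 lb, A_y = 866.9 lb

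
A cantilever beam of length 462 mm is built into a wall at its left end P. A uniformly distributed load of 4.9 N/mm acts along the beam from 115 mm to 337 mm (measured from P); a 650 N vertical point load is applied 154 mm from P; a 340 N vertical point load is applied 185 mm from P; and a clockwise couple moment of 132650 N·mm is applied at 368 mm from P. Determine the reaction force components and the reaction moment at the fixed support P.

Resultant of the distributed load: 4.9 × 222 = 1087.8 N at 226 mm from P.
ΣF_x = 0: P_x = 0.
ΣF_y = 0: P_y − 4.9·222 − 650 − 340 = 0 → P_y = 2078 N.
ΣM about P: M_P − (4.9·222)·226 − 650·154 − 340·185 − 132650 = 0 → M_P = 541500 N·mm.

P_x = 0, P_y = 2078 N, M_P = 541500 N·mm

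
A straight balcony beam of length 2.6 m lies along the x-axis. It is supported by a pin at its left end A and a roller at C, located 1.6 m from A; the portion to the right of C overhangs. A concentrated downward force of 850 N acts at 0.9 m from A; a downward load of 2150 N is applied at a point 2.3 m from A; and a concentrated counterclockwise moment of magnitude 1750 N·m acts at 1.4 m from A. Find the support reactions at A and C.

A_x = 0, A_y = 525.0 N, C_y = 2475 N

Moments about A: C_y·1.6 − 850·0.9 − 2150·2.3 + 1750 = 0 → C_y = 3960/1.6 = 2475 N.
ΣF_y = 0: A_y + 2475 − 850 − 2150 = 0 → A_y = 525.0 N.
ΣF_x = 0: no horizontal applied forces, so A_x = 0.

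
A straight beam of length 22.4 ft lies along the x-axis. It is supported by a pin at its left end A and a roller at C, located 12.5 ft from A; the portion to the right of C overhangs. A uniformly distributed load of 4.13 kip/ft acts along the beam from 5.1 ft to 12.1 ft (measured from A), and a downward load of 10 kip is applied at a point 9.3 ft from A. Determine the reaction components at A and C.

Resultant of the distributed load: 4.13 × 7 = 28.91 kip at 8.6 ft from A.
Taking moments about A: C_y·12.5 − (4.13·7)·8.6 − 10·9.3 = 0 → C_y = 341.626/12.5 = 27.3301 ≈ 27.33 kip.
ΣF_y = 0: A_y + 27.3301 − 4.13·7 − 10 = 0 → A_y = 11.58 kip.
ΣF_x = 0: no horizontal applied forces, so A_x = 0.

A_x = 0, A_y = 11.58 kip, C_y = 27.33 kip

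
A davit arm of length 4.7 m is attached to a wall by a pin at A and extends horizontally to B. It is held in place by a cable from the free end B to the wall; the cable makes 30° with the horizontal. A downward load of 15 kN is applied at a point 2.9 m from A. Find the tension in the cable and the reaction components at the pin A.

T = 18.51 kN, A_x = 16.03 kN, A_y = 5.745 kN

ΣM about A: T·sin30°·4.7 − 15·2.9 = 0 → T = 43.5/(4.7·0.5) = 18.5106 ≈ 18.51 kN.
ΣF_x = 0: A_x − T·cos30° = 0 → A_x = 18.5106 × 0.866025 = 16.03 kN.
ΣF_y = 0: A_y + T·sin30° − 15 = 0 → A_y = 15 − 18.5106 × 0.5 = 5.745 kN.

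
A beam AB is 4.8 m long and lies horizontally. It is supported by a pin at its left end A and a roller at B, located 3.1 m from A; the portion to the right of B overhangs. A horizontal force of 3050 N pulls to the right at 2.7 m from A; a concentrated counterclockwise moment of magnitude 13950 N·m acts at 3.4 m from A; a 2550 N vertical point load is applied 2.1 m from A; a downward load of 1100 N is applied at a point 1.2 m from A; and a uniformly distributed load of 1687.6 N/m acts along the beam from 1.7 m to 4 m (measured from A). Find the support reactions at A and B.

A_x = -3050 N, A_y = 6310 N, B_y = 1222 N

Resultant of the distributed load: 1687.6 × 2.3 = 3881.48 N at 2.85 m from A.
ΣM about A: B_y·3.1 + 13950 − 2550·2.1 − 1100·1.2 − (1687.6·2.3)·2.85 = 0 → B_y = 3787.218/3.1 = 1221.68 ≈ 1222 N.
ΣF_y = 0: A_y + 1221.68 − 2550 − 1100 − 1687.6·2.3 = 0 → A_y = 6310 N.
ΣF_x = 0: A_x + 3050 = 0 → A_x = -3050 N.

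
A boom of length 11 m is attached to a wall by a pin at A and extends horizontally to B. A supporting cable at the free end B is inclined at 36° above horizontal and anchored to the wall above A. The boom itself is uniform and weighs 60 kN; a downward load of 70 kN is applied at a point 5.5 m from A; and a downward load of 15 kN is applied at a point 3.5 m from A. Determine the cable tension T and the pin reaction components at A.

ΣM about A: T·sin36°·11 − 60·5.5 − 70·5.5 − 15·3.5 = 0 → T = 767.5/(11·0.587785) = 118.705 ≈ 118.7 kN.
ΣF_x = 0: A_x − T·cos36° = 0 → A_x = 118.705 × 0.809017 = 96.03 kN.
ΣF_y = 0: A_y + T·sin36° − 60 − 70 − 15 = 0 → A_y = 145 − 118.705 × 0.587785 = 75.23 kN.

T = 118.7 kN, A_x = 96.03 kN, A_y = 75.23 kN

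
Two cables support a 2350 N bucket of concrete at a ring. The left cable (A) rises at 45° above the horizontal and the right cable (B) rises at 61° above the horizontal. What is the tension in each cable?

T_A = 1185 N, T_B = 1729 N

ΣF_x = 0: −T_A·cos45° + T_B·cos61° = 0 → T_B = 1.45852·T_A.
ΣF_y = 0: T_A·sin45° + T_B·sin61° = 2350.
Substitute: T_A·(0.707107 + 1.45852·0.87462) = 2350 → T_A = 1185.22 ≈ 1185 N.
Then T_B = 1.45852 × 1185.22 = 1729 N.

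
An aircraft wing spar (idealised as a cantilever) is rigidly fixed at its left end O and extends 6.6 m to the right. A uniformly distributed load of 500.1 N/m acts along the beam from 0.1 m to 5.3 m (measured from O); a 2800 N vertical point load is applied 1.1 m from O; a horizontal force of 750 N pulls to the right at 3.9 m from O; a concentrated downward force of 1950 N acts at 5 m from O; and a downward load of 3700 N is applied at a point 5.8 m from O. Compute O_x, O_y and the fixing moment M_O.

Resultant of the distributed load: 500.1 × 5.2 = 2600.52 N at 2.7 m from O.
ΣF_x = 0: O_x + 750 = 0 → O_x = -750.0 N.
ΣF_y = 0: O_y − 500.1·5.2 − 2800 − 1950 − 3700 = 0 → O_y = 11050 N.
ΣM about O: M_O − (500.1·5.2)·2.7 − 2800·1.1 − 1950·5 − 3700·5.8 = 0 → M_O = 41310 N·m.

O_x = -750.0 N, O_y = 11050 N, M_O = 41310 N·m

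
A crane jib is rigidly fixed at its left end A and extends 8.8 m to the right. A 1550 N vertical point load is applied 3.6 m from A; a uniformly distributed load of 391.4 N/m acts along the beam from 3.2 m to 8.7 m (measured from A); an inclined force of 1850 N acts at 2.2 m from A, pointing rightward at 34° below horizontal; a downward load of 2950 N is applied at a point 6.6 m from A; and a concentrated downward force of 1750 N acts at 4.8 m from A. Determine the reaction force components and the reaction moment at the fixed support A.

Resultant of the distributed load: 391.4 × 5.5 = 2152.7 N at 5.95 m from A.
ΣF_x = 0: A_x + 1850·cos34° = 0 → A_x = -1534 N.
ΣF_y = 0: A_y − 1550 − 391.4·5.5 − 1850·sin34° − 2950 − 1750 = 0 → A_y = 9437 N.
ΣM about A: M_A − 1550·3.6 − (391.4·5.5)·5.95 − 1850·sin34°·2.2 − 2950·6.6 − 1750·4.8 = 0 → M_A = 48530 N·m.

A_x = -1534 N, A_y = 9437 N, M_A = 48530 N·m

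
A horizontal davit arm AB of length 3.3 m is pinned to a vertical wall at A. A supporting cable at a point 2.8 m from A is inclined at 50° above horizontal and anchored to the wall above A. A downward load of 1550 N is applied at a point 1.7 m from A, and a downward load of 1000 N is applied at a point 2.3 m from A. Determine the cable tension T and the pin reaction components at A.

T = 2301 N, A_x = 1479 N, A_y = 787.5 N

ΣM about A: T·sin50°·2.8 − 1550·1.7 − 1000·2.3 = 0 → T = 4935/(2.8·0.766044) = 2300.78 ≈ 2301 N.
ΣF_x = 0: A_x − T·cos50° = 0 → A_x = 2300.78 × 0.642788 = 1479 N.
ΣF_y = 0: A_y + T·sin50° − 1550 − 1000 = 0 → A_y = 2550 − 2300.78 × 0.766044 = 787.5 N.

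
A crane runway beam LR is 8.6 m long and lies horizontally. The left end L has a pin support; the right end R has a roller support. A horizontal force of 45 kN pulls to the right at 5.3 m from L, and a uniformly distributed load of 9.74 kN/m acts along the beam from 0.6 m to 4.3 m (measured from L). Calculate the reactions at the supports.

Resultant of the distributed load: 9.74 × 3.7 = 36.038 kN at 2.45 m from L.
ΣM about L: R_y·8.6 − (9.74·3.7)·2.45 = 0 → R_y = 88.2931/8.6 = 10.2666 ≈ 10.27 kN.
ΣF_y = 0: L_y + 10.2666 − 9.74·3.7 = 0 → L_y = 25.77 kN.
ΣF_x = 0: L_x + 45 = 0 → L_x = -45.00 kN.

L_x = -45.00 kN, L_y = 25.77 kN, R_y = 10.27 kN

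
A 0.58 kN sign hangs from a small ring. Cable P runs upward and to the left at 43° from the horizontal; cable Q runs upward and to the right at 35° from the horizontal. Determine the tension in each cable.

ΣF_x = 0: −T_P·cos43° + T_Q·cos35° = 0 → T_Q = 0.892818·T_P.
ΣF_y = 0: T_P·sin43° + T_Q·sin35° = 0.58.
Substitute: T_P·(0.681998 + 0.892818·0.573576) = 0.58 → T_P = 0.485723 ≈ 0.4857 kN.
Then T_Q = 0.892818 × 0.485723 = 0.4337 kN.

T_P = 0.4857 kN, T_Q = 0.4337 kN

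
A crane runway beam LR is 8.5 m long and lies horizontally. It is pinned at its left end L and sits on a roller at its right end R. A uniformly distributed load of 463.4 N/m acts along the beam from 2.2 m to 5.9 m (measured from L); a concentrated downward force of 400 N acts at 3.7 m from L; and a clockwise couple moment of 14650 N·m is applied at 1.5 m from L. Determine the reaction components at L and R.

L_x = 0, L_y = -600.0 N, R_y = 2715 N

Resultant of the distributed load: 463.4 × 3.7 = 1714.58 N at 4.05 m from L.
Moments about L: R_y·8.5 − (463.4·3.7)·4.05 − 400·3.7 − 14650 = 0 → R_y = 23074.049/8.5 = 2714.59 ≈ 2715 N.
ΣF_y = 0: L_y + 2714.59 − 463.4·3.7 − 400 = 0 → L_y = -600.0 N.
ΣF_x = 0: no horizontal applied forces, so L_x = 0.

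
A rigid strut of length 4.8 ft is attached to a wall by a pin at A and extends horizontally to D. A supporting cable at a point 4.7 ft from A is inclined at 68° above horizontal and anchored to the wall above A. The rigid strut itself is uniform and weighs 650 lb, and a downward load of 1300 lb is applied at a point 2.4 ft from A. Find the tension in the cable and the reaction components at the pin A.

ΣM about A: T·sin68°·4.7 − 650·2.4 − 1300·2.4 = 0 → T = 4680/(4.7·0.927184) = 1073.95 ≈ 1074 lb.
ΣF_x = 0: A_x − T·cos68° = 0 → A_x = 1073.95 × 0.374607 = 402.3 lb.
ΣF_y = 0: A_y + T·sin68° − 650 − 1300 = 0 → A_y = 1950 − 1073.95 × 0.927184 = 954.3 lb.

T = 1074 lb, A_x = 402.3 lb, A_y = 954.3 lb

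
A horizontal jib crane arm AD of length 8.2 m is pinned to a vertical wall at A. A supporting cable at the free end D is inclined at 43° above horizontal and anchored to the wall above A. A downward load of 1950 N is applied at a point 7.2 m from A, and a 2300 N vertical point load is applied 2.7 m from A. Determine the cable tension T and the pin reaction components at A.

T = 3621 N, A_x = 2648 N, A_y = 1780 N

ΣM about A: T·sin43°·8.2 − 1950·7.2 − 2300·2.7 = 0 → T = 20250/(8.2·0.681998) = 3621 N.
ΣF_x = 0: A_x − T·cos43° = 0 → A_x = 3621 × 0.731354 = 2648 N.
ΣF_y = 0: A_y + T·sin43° − 1950 − 2300 = 0 → A_y = 4250 − 3621 × 0.681998 = 1780 N.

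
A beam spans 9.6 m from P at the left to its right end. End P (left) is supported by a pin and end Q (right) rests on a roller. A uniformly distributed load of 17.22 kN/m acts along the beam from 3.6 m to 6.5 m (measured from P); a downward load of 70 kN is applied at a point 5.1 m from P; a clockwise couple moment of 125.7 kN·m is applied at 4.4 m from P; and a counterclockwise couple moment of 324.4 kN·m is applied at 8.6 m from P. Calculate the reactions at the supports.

P_x = 0, P_y = 77.18 kN, Q_y = 42.76 kN

Resultant of the distributed load: 17.22 × 2.9 = 49.938 kN at 5.05 m from P.
Moments about P: Q_y·9.6 − (17.22·2.9)·5.05 − 70·5.1 − 125.7 + 324.4 = 0 → Q_y = 410.4869/9.6 = 42.7591 ≈ 42.76 kN.
ΣF_y = 0: P_y + 42.7591 − 17.22·2.9 − 70 = 0 → P_y = 77.18 kN.
ΣF_x = 0: no horizontal applied forces, so P_x = 0.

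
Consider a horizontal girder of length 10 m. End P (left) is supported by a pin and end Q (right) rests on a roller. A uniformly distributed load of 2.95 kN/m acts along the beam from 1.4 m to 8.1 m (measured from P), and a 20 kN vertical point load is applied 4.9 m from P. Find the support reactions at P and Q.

P_x = 0, P_y = 20.58 kN, Q_y = 19.19 kN

Resultant of the distributed load: 2.95 × 6.7 = 19.765 kN at 4.75 m from P.
ΣM about P: Q_y·10 − (2.95·6.7)·4.75 − 20·4.9 = 0 → Q_y = 191.88375/10 = 19.1884 ≈ 19.19 kN.
ΣF_y = 0: P_y + 19.1884 − 2.95·6.7 − 20 = 0 → P_y = 20.58 kN.
ΣF_x = 0: no horizontal applied forces, so P_x = 0.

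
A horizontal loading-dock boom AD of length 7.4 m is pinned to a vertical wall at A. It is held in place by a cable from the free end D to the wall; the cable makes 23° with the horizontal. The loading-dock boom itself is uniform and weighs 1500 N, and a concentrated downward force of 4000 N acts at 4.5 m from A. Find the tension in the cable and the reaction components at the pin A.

ΣM about A: T·sin23°·7.4 − 1500·3.7 − 4000·4.5 = 0 → T = 23550/(7.4·0.390731) = 8144.82 ≈ 8145 N.
ΣF_x = 0: A_x − T·cos23° = 0 → A_x = 8144.82 × 0.920505 = 7497 N.
ΣF_y = 0: A_y + T·sin23° − 1500 − 4000 = 0 → A_y = 5500 − 8144.82 × 0.390731 = 2318 N.

T = 8145 N, A_x = 7497 N, A_y = 2318 N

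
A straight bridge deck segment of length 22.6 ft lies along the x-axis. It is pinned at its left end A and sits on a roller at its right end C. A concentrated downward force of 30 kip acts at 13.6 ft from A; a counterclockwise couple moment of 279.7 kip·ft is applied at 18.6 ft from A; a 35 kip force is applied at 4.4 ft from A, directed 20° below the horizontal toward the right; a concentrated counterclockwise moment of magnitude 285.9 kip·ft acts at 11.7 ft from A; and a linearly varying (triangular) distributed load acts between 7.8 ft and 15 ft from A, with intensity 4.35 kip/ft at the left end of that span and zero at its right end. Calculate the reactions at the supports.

Resultant of the triangular load: ½ × 4.35 × 7.2 = 15.66 kip, acting at 10.2 ft from A (one-third of the span from the peak).
Taking moments about A: C_y·22.6 − 30·13.6 + 279.7 − 35·sin20°·4.4 + 285.9 − (½·4.35·7.2)·10.2 = 0 → C_y = 54.8031/22.6 = 2.42492 ≈ 2.425 kip.
ΣF_y = 0: A_y + 2.42492 − 30 − 35·sin20° − ½·4.35·7.2 = 0 → A_y = 55.21 kip.
ΣF_x = 0: A_x + 35·cos20° = 0 → A_x = -32.89 kip.

A_x = -32.89 kip, A_y = 55.21 kip, C_y = 2.425 kip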